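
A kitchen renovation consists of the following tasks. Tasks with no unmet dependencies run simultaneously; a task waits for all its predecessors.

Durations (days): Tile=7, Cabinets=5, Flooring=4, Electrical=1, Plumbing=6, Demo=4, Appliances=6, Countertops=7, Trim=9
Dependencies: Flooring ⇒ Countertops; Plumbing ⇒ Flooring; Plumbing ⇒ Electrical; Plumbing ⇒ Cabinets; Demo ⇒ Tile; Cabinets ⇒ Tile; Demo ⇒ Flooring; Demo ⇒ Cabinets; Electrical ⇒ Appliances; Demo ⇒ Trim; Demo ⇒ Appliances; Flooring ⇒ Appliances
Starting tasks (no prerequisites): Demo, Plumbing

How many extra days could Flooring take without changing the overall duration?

The longest chain is Plumbing→Cabinets→Tile = 6+5+7 = 18; overall finish 18 days.
The longest chain containing Flooring totals 17 days.
So Flooring can slip 11 − 10 = 1 day.

1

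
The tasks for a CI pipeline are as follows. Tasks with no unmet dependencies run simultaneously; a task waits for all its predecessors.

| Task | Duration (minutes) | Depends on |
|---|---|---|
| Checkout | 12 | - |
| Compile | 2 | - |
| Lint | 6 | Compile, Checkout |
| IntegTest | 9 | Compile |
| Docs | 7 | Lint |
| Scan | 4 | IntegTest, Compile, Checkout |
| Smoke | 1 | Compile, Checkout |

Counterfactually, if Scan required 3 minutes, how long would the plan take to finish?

The binding path is Checkout→Lint→Docs = 12+6+7 = 25; finish at 25 minutes.
Scan has 9 minutes of float (longest path through it is 16).
That remains the longest chain; total 25 minutes.

25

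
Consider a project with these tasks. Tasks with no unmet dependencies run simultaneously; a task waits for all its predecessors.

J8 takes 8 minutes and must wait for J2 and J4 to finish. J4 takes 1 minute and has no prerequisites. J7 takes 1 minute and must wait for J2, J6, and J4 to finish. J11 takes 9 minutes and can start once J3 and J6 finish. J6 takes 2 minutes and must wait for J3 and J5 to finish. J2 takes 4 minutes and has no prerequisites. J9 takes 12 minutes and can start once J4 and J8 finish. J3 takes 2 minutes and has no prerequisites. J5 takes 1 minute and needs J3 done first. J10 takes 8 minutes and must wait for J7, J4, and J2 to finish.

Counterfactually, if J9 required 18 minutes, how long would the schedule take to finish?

30

Baseline: J2→J8→J9 = 4+8+12 = 24 → 24 minutes.
J9 is on the critical path; changing it to 18 makes that path 30 minutes.
That remains the longest chain; total 30 minutes.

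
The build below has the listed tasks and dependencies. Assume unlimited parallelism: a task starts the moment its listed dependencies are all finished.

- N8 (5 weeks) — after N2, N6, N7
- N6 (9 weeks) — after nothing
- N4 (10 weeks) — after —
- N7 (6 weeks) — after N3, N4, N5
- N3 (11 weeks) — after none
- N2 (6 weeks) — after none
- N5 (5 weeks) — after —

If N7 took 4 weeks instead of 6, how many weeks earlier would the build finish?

Critical path before the change: N3→N7→N8 = 11+6+5 = 22 giving 22 weeks.
Since N7 is critical, the -2 change carries straight to that chain (now 20 weeks).
That remains the longest chain; total 20 weeks.
Change in finish: 20 − 22 = -2 weeks.

2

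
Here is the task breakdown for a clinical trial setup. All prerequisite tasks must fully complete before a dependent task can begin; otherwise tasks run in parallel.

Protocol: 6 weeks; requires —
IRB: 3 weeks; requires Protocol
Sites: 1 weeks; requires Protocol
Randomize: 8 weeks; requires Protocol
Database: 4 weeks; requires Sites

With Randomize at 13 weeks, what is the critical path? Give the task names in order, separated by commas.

Protocol, Randomize

The binding path is Protocol→Randomize = 6+8 = 14; finish at 14 weeks.
Randomize is on the critical path; changing it to 13 makes that path 19 weeks.
That remains the longest chain; total 19 weeks.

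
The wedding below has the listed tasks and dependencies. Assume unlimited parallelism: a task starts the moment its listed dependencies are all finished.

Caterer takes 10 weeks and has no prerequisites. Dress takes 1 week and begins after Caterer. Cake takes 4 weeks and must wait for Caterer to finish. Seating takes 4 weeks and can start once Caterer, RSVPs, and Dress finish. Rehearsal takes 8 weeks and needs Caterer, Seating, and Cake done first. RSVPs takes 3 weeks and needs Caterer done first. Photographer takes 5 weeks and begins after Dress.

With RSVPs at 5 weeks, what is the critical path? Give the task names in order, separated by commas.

Actual critical path: Caterer→RSVPs→Seating→Rehearsal = 10+3+4+8 = 25 ⇒ 25 weeks.
RSVPs is on the critical path; changing it to 5 makes that path 27 weeks.
The critical path is still Caterer→RSVPs→Seating→Rehearsal; finish is now 27 weeks.

Caterer, RSVPs, Seating, Rehearsal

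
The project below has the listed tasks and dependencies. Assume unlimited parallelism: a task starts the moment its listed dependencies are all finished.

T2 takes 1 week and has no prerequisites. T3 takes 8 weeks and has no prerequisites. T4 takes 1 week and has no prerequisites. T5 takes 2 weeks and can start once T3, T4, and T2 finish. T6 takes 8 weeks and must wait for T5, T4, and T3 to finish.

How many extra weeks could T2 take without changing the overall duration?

T3→T5→T6 = 8+2+8 = 18 sets the makespan at 18 weeks.
Longest path through T2: 11 weeks (earliest finish 1, latest finish 8).
Float = 18 − 11 = 7.

7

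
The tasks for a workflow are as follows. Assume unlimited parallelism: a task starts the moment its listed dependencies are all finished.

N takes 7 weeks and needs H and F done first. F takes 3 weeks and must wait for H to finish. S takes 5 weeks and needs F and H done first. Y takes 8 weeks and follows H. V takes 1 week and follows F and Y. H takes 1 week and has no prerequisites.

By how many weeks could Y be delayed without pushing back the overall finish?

1

Critical path: H→F→N = 1+3+7 = 11, so the finish is 11 weeks.
Y finishes as early as 9 and must finish by 10.
Slack of Y = 2 − 1 = 1 week.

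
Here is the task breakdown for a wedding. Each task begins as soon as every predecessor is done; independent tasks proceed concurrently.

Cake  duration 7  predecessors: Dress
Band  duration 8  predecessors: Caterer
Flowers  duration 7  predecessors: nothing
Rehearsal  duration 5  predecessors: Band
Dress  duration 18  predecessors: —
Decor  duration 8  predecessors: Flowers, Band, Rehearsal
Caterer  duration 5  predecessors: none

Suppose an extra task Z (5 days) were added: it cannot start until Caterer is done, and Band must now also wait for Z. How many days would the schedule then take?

Originally the schedule takes 26 days.
With Z inserted, Band now waits for max(Caterer, Z).
New critical path: Caterer→Z→Band→Rehearsal→Decor = 5+5+8+5+8 = 31 ⇒ 31 days.

31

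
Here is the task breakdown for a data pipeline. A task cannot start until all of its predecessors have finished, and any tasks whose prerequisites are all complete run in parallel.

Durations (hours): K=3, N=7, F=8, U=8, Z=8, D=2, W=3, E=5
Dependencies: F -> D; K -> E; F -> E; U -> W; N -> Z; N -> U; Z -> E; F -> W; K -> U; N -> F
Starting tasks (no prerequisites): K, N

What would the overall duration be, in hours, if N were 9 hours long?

22

Critical path before the change: N→F→E = 7+8+5 = 20 giving 20 hours.
N lies on that path, so at 9 hours the path becomes 22 hours.
The critical path is still N→F→E; finish is now 22 hours.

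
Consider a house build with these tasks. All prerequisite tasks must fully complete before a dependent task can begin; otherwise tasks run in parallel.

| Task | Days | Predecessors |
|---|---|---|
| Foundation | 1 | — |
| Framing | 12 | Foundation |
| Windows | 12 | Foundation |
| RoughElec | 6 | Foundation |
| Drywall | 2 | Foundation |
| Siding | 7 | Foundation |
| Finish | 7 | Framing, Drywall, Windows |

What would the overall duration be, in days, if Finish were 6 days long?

19

Critical path before the change: Foundation→Framing→Finish = 1+12+7 = 20 giving 20 days.
Finish lies on that path, so at 6 days the path becomes 19 days.
That remains the longest chain; total 19 days.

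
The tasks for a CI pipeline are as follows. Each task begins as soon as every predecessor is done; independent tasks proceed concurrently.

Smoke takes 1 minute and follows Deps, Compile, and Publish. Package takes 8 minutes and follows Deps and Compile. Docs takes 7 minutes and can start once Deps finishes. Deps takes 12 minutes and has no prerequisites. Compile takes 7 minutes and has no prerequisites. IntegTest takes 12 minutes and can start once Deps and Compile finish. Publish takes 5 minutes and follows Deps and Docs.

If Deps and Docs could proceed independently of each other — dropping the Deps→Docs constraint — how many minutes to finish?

24

Before: longest chain Deps→Docs→Publish→Smoke = 12+7+5+1 = 25, finish 25.
Without Deps→Docs, Docs's earliest start moves from 12 to 0.
The longest chain is now Deps→IntegTest = 12+12 = 24, so the plan takes 24 minutes.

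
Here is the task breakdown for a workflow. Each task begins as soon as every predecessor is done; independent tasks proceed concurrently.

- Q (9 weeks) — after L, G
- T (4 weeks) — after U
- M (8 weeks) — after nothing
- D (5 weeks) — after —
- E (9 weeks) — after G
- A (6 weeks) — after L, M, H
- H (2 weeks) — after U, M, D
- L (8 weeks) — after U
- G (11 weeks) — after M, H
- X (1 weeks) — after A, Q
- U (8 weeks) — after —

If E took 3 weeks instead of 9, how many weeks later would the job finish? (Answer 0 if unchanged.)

0

Actual critical path: M→H→G→Q→X = 8+2+11+9+1 = 31 ⇒ 31 weeks.
The longest path through E is only 30 weeks, so E has float 1.
No other chain overtakes it, so the finish is 31 weeks.
Change in finish: 31 − 31 = +0 weeks.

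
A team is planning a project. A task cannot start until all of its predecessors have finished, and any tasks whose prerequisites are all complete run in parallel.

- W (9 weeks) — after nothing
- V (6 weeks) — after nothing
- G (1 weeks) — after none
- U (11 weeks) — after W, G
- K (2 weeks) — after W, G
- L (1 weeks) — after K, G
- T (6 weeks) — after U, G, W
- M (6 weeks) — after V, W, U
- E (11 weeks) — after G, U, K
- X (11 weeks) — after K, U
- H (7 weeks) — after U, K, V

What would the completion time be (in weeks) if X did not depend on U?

31

With the dependency in place, W→U→E = 9+11+11 = 31 sets the finish at 31 weeks.
Without U→X, X's earliest start moves from 20 to 11.
The longest chain is now W→U→E = 9+11+11 = 31, so the job takes 31 weeks.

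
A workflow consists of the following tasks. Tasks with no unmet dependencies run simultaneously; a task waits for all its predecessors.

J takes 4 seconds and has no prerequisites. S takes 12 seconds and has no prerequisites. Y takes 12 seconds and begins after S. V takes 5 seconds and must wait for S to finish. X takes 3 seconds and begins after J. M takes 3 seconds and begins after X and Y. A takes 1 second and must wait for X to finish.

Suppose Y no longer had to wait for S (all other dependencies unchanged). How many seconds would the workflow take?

17

Original critical path: S→Y→M = 12+12+3 = 27 ⇒ 27 seconds.
Without S→Y, Y's earliest start moves from 12 to 0.
New critical path: S→V = 12+5 = 17 ⇒ 17 seconds.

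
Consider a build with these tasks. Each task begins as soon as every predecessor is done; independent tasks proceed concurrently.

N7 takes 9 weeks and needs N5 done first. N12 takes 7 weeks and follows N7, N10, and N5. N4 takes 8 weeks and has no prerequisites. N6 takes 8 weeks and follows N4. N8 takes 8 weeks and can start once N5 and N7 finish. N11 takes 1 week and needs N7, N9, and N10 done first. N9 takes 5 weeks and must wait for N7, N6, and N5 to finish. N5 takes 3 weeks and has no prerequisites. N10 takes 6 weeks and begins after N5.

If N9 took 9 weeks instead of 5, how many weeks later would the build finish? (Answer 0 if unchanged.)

Critical path before the change: N4→N6→N9→N11 = 8+8+5+1 = 22 giving 22 weeks.
Since N9 is critical, the +4 change carries straight to that chain (now 26 weeks).
That remains the longest chain; total 26 weeks.
Change in finish: 26 − 22 = +4 weeks.

4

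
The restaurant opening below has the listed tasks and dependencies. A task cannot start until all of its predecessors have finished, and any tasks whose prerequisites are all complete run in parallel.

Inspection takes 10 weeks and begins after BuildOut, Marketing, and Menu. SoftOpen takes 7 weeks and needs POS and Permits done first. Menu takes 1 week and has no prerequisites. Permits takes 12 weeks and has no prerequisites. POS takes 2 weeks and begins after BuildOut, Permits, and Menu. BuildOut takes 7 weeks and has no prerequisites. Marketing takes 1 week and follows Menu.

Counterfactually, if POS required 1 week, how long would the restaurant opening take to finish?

20

Baseline: Permits→POS→SoftOpen = 12+2+7 = 21 → 21 weeks.
POS is on the critical path; changing it to 1 makes that path 20 weeks.
That remains the longest chain; total 20 weeks.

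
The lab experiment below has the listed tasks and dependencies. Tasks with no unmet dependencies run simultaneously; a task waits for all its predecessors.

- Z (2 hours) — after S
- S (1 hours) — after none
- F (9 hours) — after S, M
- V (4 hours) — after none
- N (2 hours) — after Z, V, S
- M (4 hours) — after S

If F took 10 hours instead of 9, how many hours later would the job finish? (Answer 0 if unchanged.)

1

Baseline: S→M→F = 1+4+9 = 14 → 14 hours.
F lies on that path, so at 10 hours the path becomes 15 hours.
The critical path is still S→M→F; finish is now 15 hours.
Change in finish: 15 − 14 = +1 hours.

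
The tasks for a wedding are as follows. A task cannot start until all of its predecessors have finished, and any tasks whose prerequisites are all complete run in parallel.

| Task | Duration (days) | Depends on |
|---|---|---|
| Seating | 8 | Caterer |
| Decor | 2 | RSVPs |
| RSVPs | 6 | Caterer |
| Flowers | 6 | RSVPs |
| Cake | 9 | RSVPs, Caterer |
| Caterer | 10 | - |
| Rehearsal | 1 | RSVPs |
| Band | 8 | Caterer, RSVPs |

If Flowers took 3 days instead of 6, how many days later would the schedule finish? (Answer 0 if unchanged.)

Actual critical path: Caterer→RSVPs→Cake = 10+6+9 = 25 ⇒ 25 days.
Flowers has 3 days of float (longest path through it is 22).
The critical path is still Caterer→RSVPs→Cake; finish is now 25 days.
Change in finish: 25 − 25 = +0 days.

0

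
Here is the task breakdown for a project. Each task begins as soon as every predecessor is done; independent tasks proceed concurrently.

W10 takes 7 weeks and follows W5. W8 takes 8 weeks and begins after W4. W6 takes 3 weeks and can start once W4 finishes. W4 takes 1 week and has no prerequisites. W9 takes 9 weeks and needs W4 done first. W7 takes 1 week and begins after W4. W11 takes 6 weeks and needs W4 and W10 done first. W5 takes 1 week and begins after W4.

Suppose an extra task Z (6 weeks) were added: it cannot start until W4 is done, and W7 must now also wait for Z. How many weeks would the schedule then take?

15

Originally the schedule takes 15 weeks.
With Z inserted, W7 now waits for max(W4, Z).
New critical path: W4→W5→W10→W11 = 1+1+7+6 = 15 ⇒ 15 weeks.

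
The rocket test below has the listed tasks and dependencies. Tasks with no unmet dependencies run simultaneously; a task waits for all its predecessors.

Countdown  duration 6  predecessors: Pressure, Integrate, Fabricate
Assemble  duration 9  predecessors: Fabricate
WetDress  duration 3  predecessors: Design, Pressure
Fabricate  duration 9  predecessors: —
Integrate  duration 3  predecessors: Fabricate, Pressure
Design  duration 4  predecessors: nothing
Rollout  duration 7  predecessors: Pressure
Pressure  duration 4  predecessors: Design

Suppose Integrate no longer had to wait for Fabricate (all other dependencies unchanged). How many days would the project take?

18

Original critical path: Fabricate→Assemble = 9+9 = 18 ⇒ 18 days.
Without Fabricate→Integrate, Integrate's earliest start moves from 9 to 8.
New critical path: Fabricate→Assemble = 9+9 = 18 ⇒ 18 days.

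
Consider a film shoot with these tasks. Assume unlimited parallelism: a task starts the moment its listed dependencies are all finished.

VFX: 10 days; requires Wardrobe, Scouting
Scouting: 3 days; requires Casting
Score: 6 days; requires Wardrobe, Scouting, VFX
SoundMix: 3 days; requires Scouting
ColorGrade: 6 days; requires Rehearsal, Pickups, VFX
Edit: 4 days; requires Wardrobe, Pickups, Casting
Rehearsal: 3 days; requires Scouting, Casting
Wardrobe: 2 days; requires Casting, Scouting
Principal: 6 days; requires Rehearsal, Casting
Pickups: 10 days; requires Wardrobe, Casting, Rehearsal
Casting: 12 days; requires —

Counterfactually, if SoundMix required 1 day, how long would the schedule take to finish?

34

The binding path is Casting→Scouting→Rehearsal→Pickups→ColorGrade = 12+3+3+10+6 = 34; finish at 34 days.
SoundMix is off the critical path — its longest chain is 18 days, giving 16 of slack.
The critical path is still Casting→Scouting→Rehearsal→Pickups→ColorGrade; finish is now 34 days.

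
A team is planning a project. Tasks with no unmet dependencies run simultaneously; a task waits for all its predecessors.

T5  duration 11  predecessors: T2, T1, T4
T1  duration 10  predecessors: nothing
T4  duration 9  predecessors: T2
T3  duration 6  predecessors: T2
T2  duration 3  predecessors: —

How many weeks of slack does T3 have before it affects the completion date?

The longest chain is T2→T4→T5 = 3+9+11 = 23; overall finish 23 weeks.
T3 finishes as early as 9 and must finish by 23.
So T3 can slip 23 − 9 = 14 weeks.

14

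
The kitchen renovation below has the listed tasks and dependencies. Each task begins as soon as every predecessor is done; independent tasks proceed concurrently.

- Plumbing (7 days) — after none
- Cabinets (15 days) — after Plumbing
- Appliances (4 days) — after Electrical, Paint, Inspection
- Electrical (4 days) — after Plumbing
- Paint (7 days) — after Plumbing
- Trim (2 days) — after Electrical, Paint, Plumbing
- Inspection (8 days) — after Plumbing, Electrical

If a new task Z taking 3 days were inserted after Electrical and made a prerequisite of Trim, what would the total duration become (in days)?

23

Originally the job takes 23 days.
With Z inserted, Trim now waits for max(Electrical, Paint, Plumbing, Z).
New critical path: Plumbing→Electrical→Inspection→Appliances = 7+4+8+4 = 23 ⇒ 23 days.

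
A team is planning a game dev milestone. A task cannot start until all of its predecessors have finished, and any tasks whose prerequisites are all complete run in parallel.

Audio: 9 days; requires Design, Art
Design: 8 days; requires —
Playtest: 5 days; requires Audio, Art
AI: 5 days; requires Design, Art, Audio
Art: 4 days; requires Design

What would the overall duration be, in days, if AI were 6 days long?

As given, the longest chain is Design→Art→Audio→AI = 8+4+9+5 = 26, so the finish is 26 days.
Since AI is critical, the +1 change carries straight to that chain (now 27 days).
The critical path is still Design→Art→Audio→AI; finish is now 27 days.

27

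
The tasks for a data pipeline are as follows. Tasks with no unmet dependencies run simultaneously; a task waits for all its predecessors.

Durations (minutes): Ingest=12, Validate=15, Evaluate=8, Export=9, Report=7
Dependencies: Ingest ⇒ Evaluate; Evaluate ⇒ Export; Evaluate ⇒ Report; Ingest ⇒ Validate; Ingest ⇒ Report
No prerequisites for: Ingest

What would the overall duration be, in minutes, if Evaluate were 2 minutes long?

As given, the longest chain is Ingest→Evaluate→Export = 12+8+9 = 29, so the finish is 29 minutes.
Evaluate lies on that path, so at 2 minutes the path becomes 23 minutes.
Now Ingest→Validate = 12+15 = 27 is longest, so the finish becomes 27 minutes.

27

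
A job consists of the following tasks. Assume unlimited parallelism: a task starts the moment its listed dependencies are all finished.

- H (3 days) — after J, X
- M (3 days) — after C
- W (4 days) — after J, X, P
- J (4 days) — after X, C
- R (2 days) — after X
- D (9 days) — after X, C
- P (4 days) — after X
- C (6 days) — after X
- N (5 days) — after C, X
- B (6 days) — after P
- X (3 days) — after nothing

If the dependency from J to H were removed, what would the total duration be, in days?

Original critical path: X→C→D = 3+6+9 = 18 ⇒ 18 days.
Without J→H, H's earliest start moves from 13 to 3.
New critical path: X→C→D = 3+6+9 = 18 ⇒ 18 days.

18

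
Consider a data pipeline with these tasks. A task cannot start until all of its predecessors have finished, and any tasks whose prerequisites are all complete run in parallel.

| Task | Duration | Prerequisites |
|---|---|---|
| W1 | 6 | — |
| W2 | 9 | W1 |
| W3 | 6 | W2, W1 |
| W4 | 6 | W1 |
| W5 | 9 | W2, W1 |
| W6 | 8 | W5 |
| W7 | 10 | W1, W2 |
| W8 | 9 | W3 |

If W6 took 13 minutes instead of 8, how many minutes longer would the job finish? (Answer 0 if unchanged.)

5

Critical path before the change: W1→W2→W5→W6 = 6+9+9+8 = 32 giving 32 minutes.
Since W6 is critical, the +5 change carries straight to that chain (now 37 minutes).
No other chain overtakes it, so the finish is 37 minutes.
Change in finish: 37 − 32 = +5 minutes.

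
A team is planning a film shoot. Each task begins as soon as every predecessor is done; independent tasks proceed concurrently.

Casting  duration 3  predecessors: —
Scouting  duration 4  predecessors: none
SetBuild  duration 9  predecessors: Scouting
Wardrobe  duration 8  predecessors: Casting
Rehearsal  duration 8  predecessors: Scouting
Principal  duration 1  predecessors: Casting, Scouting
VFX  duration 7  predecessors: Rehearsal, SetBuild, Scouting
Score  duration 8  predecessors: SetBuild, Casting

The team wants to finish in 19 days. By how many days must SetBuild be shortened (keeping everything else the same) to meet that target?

2

Current finish: 21 days; target: 19.
SetBuild is on every critical path, so each day cut from SetBuild cuts the finish by one (this holds down to a finish of 19).
Need 21 − 19 = 2 days off SetBuild → SetBuild becomes 7 days, finish becomes 19.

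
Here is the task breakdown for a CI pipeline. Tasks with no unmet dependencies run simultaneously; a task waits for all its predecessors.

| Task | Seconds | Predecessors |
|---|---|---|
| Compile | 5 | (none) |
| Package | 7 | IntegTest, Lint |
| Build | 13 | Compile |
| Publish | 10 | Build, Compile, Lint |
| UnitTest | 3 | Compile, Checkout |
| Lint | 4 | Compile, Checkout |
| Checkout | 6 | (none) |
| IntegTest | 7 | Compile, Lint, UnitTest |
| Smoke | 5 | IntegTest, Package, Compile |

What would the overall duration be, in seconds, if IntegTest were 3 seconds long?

28

Critical path before the change: Checkout→Lint→IntegTest→Package→Smoke = 6+4+7+7+5 = 29 giving 29 seconds.
Since IntegTest is critical, the -4 change carries straight to that chain (now 25 seconds).
The binding chain switches to Compile→Build→Publish = 5+13+10 = 28; finish 28 seconds.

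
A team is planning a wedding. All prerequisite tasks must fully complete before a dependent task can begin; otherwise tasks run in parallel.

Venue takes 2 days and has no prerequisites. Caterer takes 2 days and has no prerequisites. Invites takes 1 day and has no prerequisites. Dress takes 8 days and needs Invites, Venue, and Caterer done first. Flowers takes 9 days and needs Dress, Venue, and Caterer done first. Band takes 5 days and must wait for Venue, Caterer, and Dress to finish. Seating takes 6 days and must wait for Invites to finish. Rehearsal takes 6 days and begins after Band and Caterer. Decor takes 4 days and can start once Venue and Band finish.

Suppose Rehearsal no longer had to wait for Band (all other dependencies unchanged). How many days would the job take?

Before: longest chain Venue→Dress→Band→Rehearsal = 2+8+5+6 = 21, finish 21.
Without Band→Rehearsal, Rehearsal's earliest start moves from 15 to 2.
The longest chain is now Venue→Dress→Flowers = 2+8+9 = 19, so the job takes 19 days.

19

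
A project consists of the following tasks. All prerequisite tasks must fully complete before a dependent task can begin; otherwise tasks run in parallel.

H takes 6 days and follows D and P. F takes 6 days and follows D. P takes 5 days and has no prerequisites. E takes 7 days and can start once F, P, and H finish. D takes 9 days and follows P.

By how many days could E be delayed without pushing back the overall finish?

0

Critical path: P→D→H→E = 5+9+6+7 = 27, so the finish is 27 days.
Longest path through E: 27 days (earliest finish 27, latest finish 27).
Slack of E = 20 − 20 = 0 days.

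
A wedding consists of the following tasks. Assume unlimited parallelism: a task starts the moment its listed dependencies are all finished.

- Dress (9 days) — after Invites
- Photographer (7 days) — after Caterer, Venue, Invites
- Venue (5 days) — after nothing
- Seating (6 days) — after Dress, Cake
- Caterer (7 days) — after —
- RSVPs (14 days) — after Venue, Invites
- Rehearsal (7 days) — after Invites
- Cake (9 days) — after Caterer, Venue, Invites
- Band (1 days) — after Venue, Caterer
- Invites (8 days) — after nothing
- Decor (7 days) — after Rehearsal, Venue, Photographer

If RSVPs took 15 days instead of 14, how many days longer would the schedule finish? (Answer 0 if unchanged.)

Baseline: Invites→Dress→Seating = 8+9+6 = 23 → 23 days.
RSVPs is off the critical path — its longest chain is 22 days, giving 1 of slack.
Now Invites→RSVPs = 8+15 = 23 is longest, so the finish becomes 23 days.
Change in finish: 23 − 23 = +0 days.

0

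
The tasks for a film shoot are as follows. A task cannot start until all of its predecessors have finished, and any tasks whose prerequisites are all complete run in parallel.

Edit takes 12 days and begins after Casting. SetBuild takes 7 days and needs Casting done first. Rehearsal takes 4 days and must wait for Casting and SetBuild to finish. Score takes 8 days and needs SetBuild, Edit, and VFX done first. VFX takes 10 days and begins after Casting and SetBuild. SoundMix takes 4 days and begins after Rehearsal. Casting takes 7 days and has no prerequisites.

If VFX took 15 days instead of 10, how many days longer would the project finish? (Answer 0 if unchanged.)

The binding path is Casting→SetBuild→VFX→Score = 7+7+10+8 = 32; finish at 32 days.
VFX lies on that path, so at 15 days the path becomes 37 days.
The critical path is still Casting→SetBuild→VFX→Score; finish is now 37 days.
Change in finish: 37 − 32 = +5 days.

5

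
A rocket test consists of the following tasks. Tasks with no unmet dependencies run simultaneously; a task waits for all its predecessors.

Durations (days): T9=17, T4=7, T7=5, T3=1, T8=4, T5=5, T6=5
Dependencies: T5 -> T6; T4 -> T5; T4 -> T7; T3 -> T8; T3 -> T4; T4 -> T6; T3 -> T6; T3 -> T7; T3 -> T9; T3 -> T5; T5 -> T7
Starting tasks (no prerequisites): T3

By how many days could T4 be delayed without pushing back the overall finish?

Critical path: T3→T4→T5→T6 = 1+7+5+5 = 18, so the finish is 18 days.
Longest path through T4: 18 days (earliest finish 8, latest finish 8).
So T4 can slip 8 − 8 = 0 days.

0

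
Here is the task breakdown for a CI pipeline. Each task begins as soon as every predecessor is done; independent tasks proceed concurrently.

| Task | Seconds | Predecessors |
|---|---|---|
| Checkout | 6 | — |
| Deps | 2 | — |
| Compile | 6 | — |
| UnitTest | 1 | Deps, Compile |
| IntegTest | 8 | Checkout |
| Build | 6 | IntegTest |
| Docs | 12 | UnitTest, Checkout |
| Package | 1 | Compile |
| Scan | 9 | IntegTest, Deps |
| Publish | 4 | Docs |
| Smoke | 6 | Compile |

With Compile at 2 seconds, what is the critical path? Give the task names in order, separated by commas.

Checkout, IntegTest, Scan

Actual critical path: Compile→UnitTest→Docs→Publish = 6+1+12+4 = 23 ⇒ 23 seconds.
Compile lies on that path, so at 2 seconds the path becomes 19 seconds.
Now Checkout→IntegTest→Scan = 6+8+9 = 23 is longest, so the finish becomes 23 seconds.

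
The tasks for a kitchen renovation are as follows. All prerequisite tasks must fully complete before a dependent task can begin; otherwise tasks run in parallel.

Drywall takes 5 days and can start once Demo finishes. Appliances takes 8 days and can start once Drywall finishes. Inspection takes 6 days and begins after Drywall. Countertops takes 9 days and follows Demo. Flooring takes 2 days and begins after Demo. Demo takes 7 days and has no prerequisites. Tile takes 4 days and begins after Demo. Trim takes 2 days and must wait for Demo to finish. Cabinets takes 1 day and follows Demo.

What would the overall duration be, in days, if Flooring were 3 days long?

20

As given, the longest chain is Demo→Drywall→Appliances = 7+5+8 = 20, so the finish is 20 days.
Flooring is off the critical path — its longest chain is 9 days, giving 11 of slack.
No other chain overtakes it, so the finish is 20 days.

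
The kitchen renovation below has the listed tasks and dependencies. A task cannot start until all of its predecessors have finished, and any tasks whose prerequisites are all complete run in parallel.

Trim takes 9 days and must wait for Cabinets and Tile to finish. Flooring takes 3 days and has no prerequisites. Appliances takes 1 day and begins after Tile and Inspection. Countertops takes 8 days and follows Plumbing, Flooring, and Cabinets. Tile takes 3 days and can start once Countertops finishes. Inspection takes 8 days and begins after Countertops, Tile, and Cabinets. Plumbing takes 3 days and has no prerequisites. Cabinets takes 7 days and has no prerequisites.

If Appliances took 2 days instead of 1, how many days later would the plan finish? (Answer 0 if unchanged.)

Actual critical path: Cabinets→Countertops→Tile→Inspection→Appliances = 7+8+3+8+1 = 27 ⇒ 27 days.
Appliances lies on that path, so at 2 days the path becomes 28 days.
That remains the longest chain; total 28 days.
Change in finish: 28 − 27 = +1 days.

1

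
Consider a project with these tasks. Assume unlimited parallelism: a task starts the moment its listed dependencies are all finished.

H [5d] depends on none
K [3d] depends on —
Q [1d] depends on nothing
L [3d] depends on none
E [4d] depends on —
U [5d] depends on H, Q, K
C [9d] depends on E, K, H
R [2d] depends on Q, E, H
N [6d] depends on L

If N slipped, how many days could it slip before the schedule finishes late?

H→C = 5+9 = 14 sets the makespan at 14 days.
N finishes as early as 9 and must finish by 14.
Slack of N = 8 − 3 = 5 days.

5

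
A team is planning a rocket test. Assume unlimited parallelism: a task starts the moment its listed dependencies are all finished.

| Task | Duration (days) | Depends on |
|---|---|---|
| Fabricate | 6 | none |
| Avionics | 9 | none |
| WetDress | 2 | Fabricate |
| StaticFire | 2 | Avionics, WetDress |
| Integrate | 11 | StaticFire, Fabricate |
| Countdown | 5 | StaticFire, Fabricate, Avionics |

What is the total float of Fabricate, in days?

1

Avionics→StaticFire→Integrate = 9+2+11 = 22 sets the makespan at 22 days.
Longest path through Fabricate: 21 days (earliest finish 6, latest finish 7).
Slack of Fabricate = 1 − 0 = 1 day.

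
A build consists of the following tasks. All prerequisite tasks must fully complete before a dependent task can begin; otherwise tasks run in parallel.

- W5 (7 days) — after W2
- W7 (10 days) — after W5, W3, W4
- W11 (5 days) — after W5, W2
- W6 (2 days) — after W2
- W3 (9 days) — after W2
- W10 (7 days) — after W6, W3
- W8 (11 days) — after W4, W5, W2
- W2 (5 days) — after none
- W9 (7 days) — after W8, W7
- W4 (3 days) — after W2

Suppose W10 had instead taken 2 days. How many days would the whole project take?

As given, the longest chain is W2→W3→W7→W9 = 5+9+10+7 = 31, so the finish is 31 days.
The longest path through W10 is only 21 days, so W10 has float 10.
No other chain overtakes it, so the finish is 31 days.

31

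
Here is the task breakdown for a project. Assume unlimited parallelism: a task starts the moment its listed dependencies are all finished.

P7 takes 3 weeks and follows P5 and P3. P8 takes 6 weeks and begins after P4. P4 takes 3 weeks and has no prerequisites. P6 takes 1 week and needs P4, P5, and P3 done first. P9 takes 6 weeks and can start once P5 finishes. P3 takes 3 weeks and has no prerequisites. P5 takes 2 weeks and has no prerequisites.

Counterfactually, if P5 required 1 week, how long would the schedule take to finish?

9

As given, the longest chain is P4→P8 = 3+6 = 9, so the finish is 9 weeks.
P5 is off the critical path — its longest chain is 8 weeks, giving 1 of slack.
The critical path is still P4→P8; finish is now 9 weeks.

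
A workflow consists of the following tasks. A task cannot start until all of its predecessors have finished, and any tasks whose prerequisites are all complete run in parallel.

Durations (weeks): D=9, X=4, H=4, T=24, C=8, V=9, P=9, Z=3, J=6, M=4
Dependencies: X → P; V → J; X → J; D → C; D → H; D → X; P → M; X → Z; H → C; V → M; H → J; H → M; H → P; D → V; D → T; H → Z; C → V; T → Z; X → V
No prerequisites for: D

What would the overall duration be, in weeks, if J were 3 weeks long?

36

Actual critical path: D→H→C→V→J = 9+4+8+9+6 = 36 ⇒ 36 weeks.
Since J is critical, the -3 change carries straight to that chain (now 33 weeks).
The binding chain switches to D→T→Z = 9+24+3 = 36; finish 36 weeks.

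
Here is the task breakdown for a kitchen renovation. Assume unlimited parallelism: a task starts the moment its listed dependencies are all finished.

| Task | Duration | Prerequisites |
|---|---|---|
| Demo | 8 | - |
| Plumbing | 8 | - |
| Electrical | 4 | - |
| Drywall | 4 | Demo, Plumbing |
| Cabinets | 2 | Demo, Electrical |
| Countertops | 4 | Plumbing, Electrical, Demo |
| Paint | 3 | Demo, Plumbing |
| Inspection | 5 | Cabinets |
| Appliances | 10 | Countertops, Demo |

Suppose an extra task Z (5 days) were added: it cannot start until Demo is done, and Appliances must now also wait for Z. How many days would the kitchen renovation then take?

Originally the kitchen renovation takes 22 days.
With Z inserted, Appliances now waits for max(Countertops, Demo, Z).
New critical path: Demo→Z→Appliances = 8+5+10 = 23 ⇒ 23 days.

23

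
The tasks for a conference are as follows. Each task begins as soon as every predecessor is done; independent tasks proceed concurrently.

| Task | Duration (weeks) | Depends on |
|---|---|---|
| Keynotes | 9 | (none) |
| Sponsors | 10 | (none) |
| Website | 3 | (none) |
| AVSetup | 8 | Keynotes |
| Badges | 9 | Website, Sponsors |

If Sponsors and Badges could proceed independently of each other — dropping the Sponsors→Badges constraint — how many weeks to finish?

With the dependency in place, Sponsors→Badges = 10+9 = 19 sets the finish at 19 weeks.
Without Sponsors→Badges, Badges's earliest start moves from 10 to 3.
New critical path: Keynotes→AVSetup = 9+8 = 17 ⇒ 17 weeks.

17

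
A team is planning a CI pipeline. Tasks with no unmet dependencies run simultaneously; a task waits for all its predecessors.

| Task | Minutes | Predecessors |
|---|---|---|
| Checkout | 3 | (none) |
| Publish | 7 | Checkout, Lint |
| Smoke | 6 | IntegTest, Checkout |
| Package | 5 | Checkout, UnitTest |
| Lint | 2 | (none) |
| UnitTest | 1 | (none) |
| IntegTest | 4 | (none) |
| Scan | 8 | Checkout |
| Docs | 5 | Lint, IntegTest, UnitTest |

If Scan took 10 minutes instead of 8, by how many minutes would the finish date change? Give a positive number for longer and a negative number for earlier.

Baseline: Checkout→Scan = 3+8 = 11 → 11 minutes.
Since Scan is critical, the +2 change carries straight to that chain (now 13 minutes).
No other chain overtakes it, so the finish is 13 minutes.
Change in finish: 13 − 11 = +2 minutes.

2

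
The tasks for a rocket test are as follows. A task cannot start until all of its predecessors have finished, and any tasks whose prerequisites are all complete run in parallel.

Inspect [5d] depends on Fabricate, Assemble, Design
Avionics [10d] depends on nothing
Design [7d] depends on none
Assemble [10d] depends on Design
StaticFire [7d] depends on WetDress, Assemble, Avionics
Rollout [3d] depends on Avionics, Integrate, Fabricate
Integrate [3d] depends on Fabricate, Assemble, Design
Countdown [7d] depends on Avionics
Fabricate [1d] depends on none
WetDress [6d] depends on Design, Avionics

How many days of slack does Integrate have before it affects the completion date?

1

The longest chain is Design→Assemble→StaticFire = 7+10+7 = 24; overall finish 24 days.
Integrate finishes as early as 20 and must finish by 21.
So Integrate can slip 21 − 20 = 1 day.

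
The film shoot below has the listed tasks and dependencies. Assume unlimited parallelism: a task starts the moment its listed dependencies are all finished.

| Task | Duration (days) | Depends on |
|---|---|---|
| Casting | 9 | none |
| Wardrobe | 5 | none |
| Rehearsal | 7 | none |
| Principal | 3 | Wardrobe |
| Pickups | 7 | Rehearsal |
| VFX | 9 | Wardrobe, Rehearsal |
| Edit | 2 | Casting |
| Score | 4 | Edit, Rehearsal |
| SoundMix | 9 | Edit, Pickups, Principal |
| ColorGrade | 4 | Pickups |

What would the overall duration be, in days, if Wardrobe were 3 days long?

23

Critical path before the change: Rehearsal→Pickups→SoundMix = 7+7+9 = 23 giving 23 days.
Wardrobe is off the critical path — its longest chain is 17 days, giving 6 of slack.
The critical path is still Rehearsal→Pickups→SoundMix; finish is now 23 days.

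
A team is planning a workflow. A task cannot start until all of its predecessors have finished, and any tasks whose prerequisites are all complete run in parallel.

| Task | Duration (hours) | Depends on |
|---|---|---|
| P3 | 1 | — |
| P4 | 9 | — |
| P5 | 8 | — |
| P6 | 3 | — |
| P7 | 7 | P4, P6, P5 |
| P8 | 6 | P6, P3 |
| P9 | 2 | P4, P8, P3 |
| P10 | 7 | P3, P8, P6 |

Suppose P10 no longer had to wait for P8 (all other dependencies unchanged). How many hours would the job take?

With the dependency in place, P4→P7 = 9+7 = 16 sets the finish at 16 hours.
Without P8→P10, P10's earliest start moves from 9 to 3.
New critical path: P4→P7 = 9+7 = 16 ⇒ 16 hours.

16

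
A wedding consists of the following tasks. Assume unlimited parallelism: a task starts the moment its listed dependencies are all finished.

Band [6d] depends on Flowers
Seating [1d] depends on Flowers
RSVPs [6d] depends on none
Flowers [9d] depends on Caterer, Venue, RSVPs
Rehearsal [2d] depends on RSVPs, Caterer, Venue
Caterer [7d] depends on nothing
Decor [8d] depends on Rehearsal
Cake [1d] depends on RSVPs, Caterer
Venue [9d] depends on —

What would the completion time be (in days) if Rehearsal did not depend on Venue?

24

With the dependency in place, Venue→Flowers→Band = 9+9+6 = 24 sets the finish at 24 days.
Without Venue→Rehearsal, Rehearsal's earliest start moves from 9 to 7.
The longest chain is now Venue→Flowers→Band = 9+9+6 = 24, so the project takes 24 days.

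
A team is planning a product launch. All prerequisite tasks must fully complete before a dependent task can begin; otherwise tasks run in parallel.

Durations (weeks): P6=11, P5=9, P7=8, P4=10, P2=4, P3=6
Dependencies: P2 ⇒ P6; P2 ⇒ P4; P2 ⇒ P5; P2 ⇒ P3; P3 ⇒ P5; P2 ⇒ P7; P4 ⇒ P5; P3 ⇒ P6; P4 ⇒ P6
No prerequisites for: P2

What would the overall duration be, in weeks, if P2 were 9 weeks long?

30

Critical path before the change: P2→P4→P6 = 4+10+11 = 25 giving 25 weeks.
P2 lies on that path, so at 9 weeks the path becomes 30 weeks.
That remains the longest chain; total 30 weeks.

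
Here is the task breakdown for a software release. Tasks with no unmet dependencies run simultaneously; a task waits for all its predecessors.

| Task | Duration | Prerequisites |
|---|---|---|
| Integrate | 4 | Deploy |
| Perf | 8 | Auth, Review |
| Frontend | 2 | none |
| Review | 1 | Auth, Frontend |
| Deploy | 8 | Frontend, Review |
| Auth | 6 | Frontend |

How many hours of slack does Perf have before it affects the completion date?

4

The longest chain is Frontend→Auth→Review→Deploy→Integrate = 2+6+1+8+4 = 21; overall finish 21 hours.
Longest path through Perf: 17 hours (earliest finish 17, latest finish 21).
Slack of Perf = 13 − 9 = 4 hours.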